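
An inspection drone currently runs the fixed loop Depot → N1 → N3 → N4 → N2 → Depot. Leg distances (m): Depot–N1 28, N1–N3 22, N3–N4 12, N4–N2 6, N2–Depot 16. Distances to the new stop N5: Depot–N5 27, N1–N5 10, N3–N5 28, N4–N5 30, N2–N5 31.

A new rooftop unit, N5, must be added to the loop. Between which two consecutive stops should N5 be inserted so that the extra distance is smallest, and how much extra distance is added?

Adding 9 m by placing N5 on the Depot–N1 leg.

Insertion cost between consecutive stops i–j is d(i,N5) + d(N5,j) − d(i,j):
  between Depot and N1: 27 + 10 − 28 = 9
  between N1 and N3: 10 + 28 − 22 = 16
  between N3 and N4: 28 + 30 − 12 = 46
  between N4 and N2: 30 + 31 − 6 = 55
  between N2 and Depot: 31 + 27 − 16 = 42
Cheapest insertion is between Depot and N1, adding 9.
New total = 84 + 9 = 93.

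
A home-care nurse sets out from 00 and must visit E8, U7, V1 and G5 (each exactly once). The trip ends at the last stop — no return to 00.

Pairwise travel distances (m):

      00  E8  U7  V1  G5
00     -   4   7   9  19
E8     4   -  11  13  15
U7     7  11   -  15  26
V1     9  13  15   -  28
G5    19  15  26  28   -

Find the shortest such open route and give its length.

Minimum one-way distance = 50 m.

There are 4! = 24 possible orderings.
00 - E8 - U7 - V1 - G5: 4+11+15+28 = 58
00 - E8 - U7 - G5 - V1: 4+11+26+28 = 69
00 - E8 - V1 - U7 - G5: 4+13+15+26 = 58
00 - E8 - V1 - G5 - U7: 4+13+28+26 = 71
00 - E8 - G5 - U7 - V1: 4+15+26+15 = 60
00 - E8 - G5 - V1 - U7: 4+15+28+15 = 62
00 - U7 - E8 - V1 - G5: 7+11+13+28 = 59
00 - U7 - E8 - G5 - V1: 7+11+15+28 = 61
00 - U7 - V1 - E8 - G5: 7+15+13+15 = 50
00 - U7 - V1 - G5 - E8: 7+15+28+15 = 65
00 - U7 - G5 - E8 - V1: 7+26+15+13 = 61
00 - U7 - G5 - V1 - E8: 7+26+28+13 = 74
00 - V1 - E8 - U7 - G5: 9+13+11+26 = 59
00 - V1 - E8 - G5 - U7: 9+13+15+26 = 63
… (10 more)
The minimum is 50.
One shortest path: 00 → U7 → V1 → E8 → G5.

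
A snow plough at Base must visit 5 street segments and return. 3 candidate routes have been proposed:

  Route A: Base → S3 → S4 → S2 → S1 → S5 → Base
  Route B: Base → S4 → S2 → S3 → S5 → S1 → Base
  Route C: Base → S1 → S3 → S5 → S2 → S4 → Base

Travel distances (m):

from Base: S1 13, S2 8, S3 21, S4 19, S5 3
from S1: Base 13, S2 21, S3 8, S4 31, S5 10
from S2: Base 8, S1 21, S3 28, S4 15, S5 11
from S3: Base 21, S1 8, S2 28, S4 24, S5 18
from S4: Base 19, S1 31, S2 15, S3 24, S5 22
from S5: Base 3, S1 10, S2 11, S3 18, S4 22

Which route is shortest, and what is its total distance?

Route A: 21 + 24 + 15 + 21 + 10 + 3 = 94
Route B: 19 + 15 + 28 + 18 + 10 + 13 = 103
Route C: 13 + 8 + 18 + 11 + 15 + 19 = 84

84 m — Route C is the shortest.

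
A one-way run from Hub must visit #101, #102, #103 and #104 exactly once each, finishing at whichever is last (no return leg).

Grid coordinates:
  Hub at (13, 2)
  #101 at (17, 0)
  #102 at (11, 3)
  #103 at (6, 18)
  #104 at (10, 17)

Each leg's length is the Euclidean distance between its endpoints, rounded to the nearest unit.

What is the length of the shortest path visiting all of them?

29 — the minimum one-way total.

There are 4! = 24 possible orderings.
Hub→#101→#102→#103→#104: 4+7+16+4 = 31
Hub→#101→#102→#104→#103: 4+7+14+4 = 29
Hub→#101→#103→#102→#104: 4+21+16+14 = 55
Hub→#101→#103→#104→#102: 4+21+4+14 = 43
Hub→#101→#104→#102→#103: 4+18+14+16 = 52
Hub→#101→#104→#103→#102: 4+18+4+16 = 42
Hub→#102→#101→#103→#104: 2+7+21+4 = 34
Hub→#102→#101→#104→#103: 2+7+18+4 = 31
Hub→#102→#103→#101→#104: 2+16+21+18 = 57
Hub→#102→#103→#104→#101: 2+16+4+18 = 40
Hub→#102→#104→#101→#103: 2+14+18+21 = 55
Hub→#102→#104→#103→#101: 2+14+4+21 = 41
Hub→#103→#101→#102→#104: 17+21+7+14 = 59
Hub→#103→#101→#104→#102: 17+21+18+14 = 70
… (10 more)
The minimum is 29.
One shortest path: Hub → #101 → #102 → #104 → #103.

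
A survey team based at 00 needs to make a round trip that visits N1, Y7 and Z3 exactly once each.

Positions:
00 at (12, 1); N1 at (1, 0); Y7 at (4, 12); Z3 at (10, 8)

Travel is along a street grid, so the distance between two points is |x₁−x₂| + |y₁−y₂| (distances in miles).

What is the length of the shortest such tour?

46 miles — the shortest possible round trip.

With 3 stops there are 3!/2 = 3 distinct round trips (a route and its reverse cost the same).
00→N1→Y7→Z3→00: 12+15+10+9 = 46
00→N1→Z3→Y7→00: 12+17+10+19 = 58
00→Y7→N1→Z3→00: 19+15+17+9 = 60
The minimum is 46.
One optimal route: 00 → N1 → Y7 → Z3 → 00 (or its reverse).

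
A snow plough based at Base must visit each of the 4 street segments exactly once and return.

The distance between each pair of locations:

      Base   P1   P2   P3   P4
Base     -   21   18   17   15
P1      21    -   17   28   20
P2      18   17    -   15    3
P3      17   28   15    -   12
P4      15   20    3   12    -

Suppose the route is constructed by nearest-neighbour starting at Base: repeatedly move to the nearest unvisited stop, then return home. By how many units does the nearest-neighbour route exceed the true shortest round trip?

Base: P4=15, P3=17, P2=18, P1=21 ⇒ P4
P4: P2=3, P3=12, P1=20 ⇒ P2
P2: P3=15, P1=17 ⇒ P3
P3: P1=28 ⇒ P1
NN route Base → P4 → P2 → P3 → P1 → Base costs 82.
Optimal: Base → P1 → P2 → P4 → P3 → Base costs 70 (by enumerating all 12 distinct tours).
Excess = 82 − 70 = 12.

Excess over optimum: 12.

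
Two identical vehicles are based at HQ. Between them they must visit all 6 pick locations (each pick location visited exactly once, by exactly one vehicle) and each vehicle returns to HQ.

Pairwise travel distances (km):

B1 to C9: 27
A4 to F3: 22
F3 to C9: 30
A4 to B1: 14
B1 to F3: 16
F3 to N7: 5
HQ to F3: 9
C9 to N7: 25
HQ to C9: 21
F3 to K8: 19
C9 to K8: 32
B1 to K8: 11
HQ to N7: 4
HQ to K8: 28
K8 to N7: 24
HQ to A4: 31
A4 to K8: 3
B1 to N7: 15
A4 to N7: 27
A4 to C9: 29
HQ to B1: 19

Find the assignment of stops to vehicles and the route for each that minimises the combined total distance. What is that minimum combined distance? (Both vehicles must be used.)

Minimum combined distance: 97 km.

Check every non-empty split of the stops between the two vehicles; for each half take its own optimal tour:
  {A4} + {B1, F3, C9, K8, N7}: 62 + 87 = 149
  {B1} + {A4, F3, C9, K8, N7}: 38 + 81 = 119
  {A4, B1} + {F3, C9, K8, N7}: 64 + 81 = 145
  {F3} + {A4, B1, C9, K8, N7}: 18 + 83 = 101
  {A4, F3} + {B1, C9, K8, N7}: 62 + 83 = 145
  {B1, F3} + {A4, C9, K8, N7}: 44 + 81 = 125
  … (31 splits in total)
  {A4, B1, F3, C9, K8} + {N7}: 89 + 8 = 97  ← best
Best: vehicle 1 HQ → F3 → B1 → K8 → A4 → C9 → HQ = 89; vehicle 2 HQ → N7 → HQ = 8; combined 97.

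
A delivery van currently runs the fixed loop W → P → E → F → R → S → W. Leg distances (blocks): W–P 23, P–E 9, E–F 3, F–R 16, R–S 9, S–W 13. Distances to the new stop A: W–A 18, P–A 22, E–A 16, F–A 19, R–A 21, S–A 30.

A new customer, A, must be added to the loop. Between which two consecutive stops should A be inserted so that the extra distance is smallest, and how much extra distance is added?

+17 blocks — insert A between W and P.

Insertion cost between consecutive stops i–j is d(i,A) + d(A,j) − d(i,j):
  between W and P: 18 + 22 − 23 = 17
  between P and E: 22 + 16 − 9 = 29
  between E and F: 16 + 19 − 3 = 32
  between F and R: 19 + 21 − 16 = 24
  between R and S: 21 + 30 − 9 = 42
  between S and W: 30 + 18 − 13 = 35
Cheapest insertion is between W and P, adding 17.
New total = 73 + 17 = 90.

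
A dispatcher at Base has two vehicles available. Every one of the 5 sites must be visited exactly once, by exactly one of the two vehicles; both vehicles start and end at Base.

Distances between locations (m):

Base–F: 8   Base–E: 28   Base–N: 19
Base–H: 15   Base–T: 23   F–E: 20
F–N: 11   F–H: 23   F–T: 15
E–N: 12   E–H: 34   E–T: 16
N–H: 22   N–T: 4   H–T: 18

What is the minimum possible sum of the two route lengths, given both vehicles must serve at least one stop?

Try each way of splitting the stops between the two vehicles (each non-empty) and, for each split, find the best tour for each vehicle:
  {F} + {E, N, H, T}: 16 + 77 = 93
  {E} + {F, N, H, T}: 56 + 56 = 112
  {F, E} + {N, H, T}: 56 + 56 = 112
  {N} + {F, E, H, T}: 38 + 77 = 115
  {F, N} + {E, H, T}: 38 + 77 = 115
  {E, N} + {F, H, T}: 59 + 56 = 115
  … (15 splits in total)
Best: vehicle 1 Base → F → Base = 16; vehicle 2 Base → E → N → T → H → Base = 77; combined 93.

Minimum combined distance: 93 m.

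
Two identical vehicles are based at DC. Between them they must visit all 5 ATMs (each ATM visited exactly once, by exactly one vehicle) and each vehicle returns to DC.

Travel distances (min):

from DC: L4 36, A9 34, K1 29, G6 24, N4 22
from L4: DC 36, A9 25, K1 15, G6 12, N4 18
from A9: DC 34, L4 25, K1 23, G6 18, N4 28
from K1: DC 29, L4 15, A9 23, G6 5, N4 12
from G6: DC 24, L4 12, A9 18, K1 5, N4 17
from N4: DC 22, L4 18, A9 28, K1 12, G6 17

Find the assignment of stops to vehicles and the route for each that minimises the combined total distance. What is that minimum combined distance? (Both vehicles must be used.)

Minimum combined distance: 147 min.

Check every non-empty split of the stops between the two vehicles; for each half take its own optimal tour:
  {L4} + {A9, K1, G6, N4}: 72 + 91 = 163
  {A9} + {L4, K1, G6, N4}: 68 + 84 = 152
  {L4, A9} + {K1, G6, N4}: 95 + 63 = 158
  {K1} + {L4, A9, G6, N4}: 58 + 104 = 162
  {L4, K1} + {A9, G6, N4}: 80 + 91 = 171
  {A9, K1} + {L4, G6, N4}: 86 + 76 = 162
  … (15 splits in total)
  {L4, A9, K1, G6} + {N4}: 103 + 44 = 147  ← best
Best: vehicle 1 DC → A9 → L4 → K1 → G6 → DC = 103; vehicle 2 DC → N4 → DC = 44; combined 147.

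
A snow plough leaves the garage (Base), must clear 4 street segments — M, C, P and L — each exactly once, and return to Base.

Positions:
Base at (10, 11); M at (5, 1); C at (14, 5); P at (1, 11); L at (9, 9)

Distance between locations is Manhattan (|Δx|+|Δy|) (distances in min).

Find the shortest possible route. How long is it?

There are 12 distinct closed tours to check (reversals are equivalent).
Base - M - C - P - L - Base: 15+13+19+10+3 = 60
Base - M - C - L - P - Base: 15+13+9+10+9 = 56
Base - M - P - C - L - Base: 15+14+19+9+3 = 60
Base - M - P - L - C - Base: 15+14+10+9+10 = 58
Base - M - L - C - P - Base: 15+12+9+19+9 = 64
Base - M - L - P - C - Base: 15+12+10+19+10 = 66
Base - C - M - P - L - Base: 10+13+14+10+3 = 50
Base - C - M - L - P - Base: 10+13+12+10+9 = 54
Base - C - P - M - L - Base: 10+19+14+12+3 = 58
Base - C - L - M - P - Base: 10+9+12+14+9 = 54
Base - P - M - C - L - Base: 9+14+13+9+3 = 48
Base - P - C - M - L - Base: 9+19+13+12+3 = 56
The minimum is 48.
One optimal route: Base → P → M → C → L → Base (or its reverse).

Minimum total distance: 48 min.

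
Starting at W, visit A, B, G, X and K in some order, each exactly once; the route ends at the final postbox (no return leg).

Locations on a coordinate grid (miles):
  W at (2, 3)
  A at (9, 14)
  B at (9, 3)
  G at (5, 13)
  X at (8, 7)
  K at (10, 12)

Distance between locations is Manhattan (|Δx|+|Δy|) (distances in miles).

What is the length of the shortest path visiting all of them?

There are 5! = 120 possible orderings.
W → A → B → G → X → K: 18+11+14+9+7 = 59
W → A → B → G → K → X: 18+11+14+6+7 = 56
W → A → B → X → G → K: 18+11+5+9+6 = 49
W → A → B → X → K → G: 18+11+5+7+6 = 47
W → A → B → K → G → X: 18+11+10+6+9 = 54
W → A → B → K → X → G: 18+11+10+7+9 = 55
W → A → G → B → X → K: 18+5+14+5+7 = 49
W → A → G → B → K → X: 18+5+14+10+7 = 54
W → A → G → X → B → K: 18+5+9+5+10 = 47
W → A → G → X → K → B: 18+5+9+7+10 = 49
W → A → G → K → B → X: 18+5+6+10+5 = 44
W → A → G → K → X → B: 18+5+6+7+5 = 41
W → A → X → B → G → K: 18+8+5+14+6 = 51
W → A → X → B → K → G: 18+8+5+10+6 = 47
… (106 more)
W → B → X → K → A → G: 7+5+7+3+5 = 27  ← best
The minimum is 27.
One shortest path: W → B → X → K → A → G.

27 miles — the minimum one-way total.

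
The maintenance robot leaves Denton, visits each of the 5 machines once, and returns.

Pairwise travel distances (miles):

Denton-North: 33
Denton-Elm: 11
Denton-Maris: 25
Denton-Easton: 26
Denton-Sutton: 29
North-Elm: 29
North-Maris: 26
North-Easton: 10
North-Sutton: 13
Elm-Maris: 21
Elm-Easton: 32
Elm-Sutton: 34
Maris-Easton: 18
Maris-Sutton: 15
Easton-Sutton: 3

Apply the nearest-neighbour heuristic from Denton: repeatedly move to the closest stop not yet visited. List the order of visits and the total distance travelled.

At Denton the remaining stops are Elm 11, Maris 25, Easton 26, Sutton 29, North 33; go to Elm.
At Elm the remaining stops are Maris 21, North 29, Easton 32, Sutton 34; go to Maris.
At Maris the remaining stops are Sutton 15, Easton 18, North 26; go to Sutton.
At Sutton the remaining stops are Easton 3, North 13; go to Easton.
At Easton the remaining stops are North 10; go to North.
Return North→Denton: 33.
Total = 11 + 21 + 15 + 3 + 10 + 33 = 93.

93 miles along Denton → Elm → Maris → Sutton → Easton → North → Denton.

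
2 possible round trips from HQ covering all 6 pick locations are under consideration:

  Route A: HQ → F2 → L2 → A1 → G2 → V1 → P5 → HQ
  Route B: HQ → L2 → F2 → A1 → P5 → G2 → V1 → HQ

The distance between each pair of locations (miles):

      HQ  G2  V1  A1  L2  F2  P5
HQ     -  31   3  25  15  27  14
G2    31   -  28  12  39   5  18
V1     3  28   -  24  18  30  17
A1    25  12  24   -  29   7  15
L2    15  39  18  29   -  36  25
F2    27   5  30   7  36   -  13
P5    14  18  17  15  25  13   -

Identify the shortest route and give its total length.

122 miles — Route B is the shortest.

Route A: 27 + 36 + 29 + 12 + 28 + 17 + 14 = 163
Route B: 15 + 36 + 7 + 15 + 18 + 28 + 3 = 122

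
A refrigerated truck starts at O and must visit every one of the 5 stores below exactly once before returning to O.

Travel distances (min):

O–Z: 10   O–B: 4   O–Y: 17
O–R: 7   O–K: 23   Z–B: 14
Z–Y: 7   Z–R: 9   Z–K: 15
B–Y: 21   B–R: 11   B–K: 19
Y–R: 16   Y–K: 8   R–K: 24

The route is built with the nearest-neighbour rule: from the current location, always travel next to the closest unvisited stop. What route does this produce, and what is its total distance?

At O the remaining stops are B 4, R 7, Z 10, Y 17, K 23; go to B.
At B the remaining stops are R 11, Z 14, K 19, Y 21; go to R.
At R the remaining stops are Z 9, Y 16, K 24; go to Z.
At Z the remaining stops are Y 7, K 15; go to Y.
At Y the remaining stops are K 8; go to K.
Return K→O: 23.
Total = 4 + 11 + 9 + 7 + 8 + 23 = 62.

Total distance 62 min via the nearest-neighbour route O → B → R → Z → Y → K → O.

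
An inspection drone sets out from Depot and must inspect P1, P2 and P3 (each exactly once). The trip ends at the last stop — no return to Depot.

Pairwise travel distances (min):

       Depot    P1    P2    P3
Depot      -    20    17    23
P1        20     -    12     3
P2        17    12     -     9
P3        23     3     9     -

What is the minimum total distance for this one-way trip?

Shortest open route: 29 min.

There are 3! = 6 possible orderings.
Depot→P1→P2→P3: 20+12+9 = 41
Depot→P1→P3→P2: 20+3+9 = 32
Depot→P2→P1→P3: 17+12+3 = 32
Depot→P2→P3→P1: 17+9+3 = 29
Depot→P3→P1→P2: 23+3+12 = 38
Depot→P3→P2→P1: 23+9+12 = 44
The minimum is 29.
One shortest path: Depot → P2 → P3 → P1.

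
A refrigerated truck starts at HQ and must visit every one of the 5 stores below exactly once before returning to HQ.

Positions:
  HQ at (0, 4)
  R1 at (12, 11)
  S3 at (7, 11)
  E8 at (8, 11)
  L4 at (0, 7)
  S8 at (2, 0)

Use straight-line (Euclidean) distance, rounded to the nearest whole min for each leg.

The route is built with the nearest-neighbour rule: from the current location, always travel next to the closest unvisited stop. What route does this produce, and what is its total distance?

Total distance 41 min via the nearest-neighbour route HQ → L4 → S8 → S3 → E8 → R1 → HQ.

At HQ the remaining stops are L4 3, S8 4, S3 10, E8 11, R1 14; go to L4.
At L4 the remaining stops are S8 7, S3 8, E8 9, R1 13; go to S8.
At S8 the remaining stops are S3 12, E8 13, R1 15; go to S3.
At S3 the remaining stops are E8 1, R1 5; go to E8.
At E8 the remaining stops are R1 4; go to R1.
Return R1→HQ: 14.
Total = 3 + 7 + 12 + 1 + 4 + 14 = 41.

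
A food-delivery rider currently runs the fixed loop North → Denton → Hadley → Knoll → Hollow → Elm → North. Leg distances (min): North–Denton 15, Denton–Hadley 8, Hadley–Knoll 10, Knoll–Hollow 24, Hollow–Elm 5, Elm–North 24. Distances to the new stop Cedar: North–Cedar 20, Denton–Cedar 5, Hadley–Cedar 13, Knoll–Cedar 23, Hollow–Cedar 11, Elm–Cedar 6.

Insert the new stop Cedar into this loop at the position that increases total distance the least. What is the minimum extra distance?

Insertion cost between consecutive stops i–j is d(i,Cedar) + d(Cedar,j) − d(i,j):
  between North and Denton: 20 + 5 − 15 = 10
  between Denton and Hadley: 5 + 13 − 8 = 10
  between Hadley and Knoll: 13 + 23 − 10 = 26
  between Knoll and Hollow: 23 + 11 − 24 = 10
  between Hollow and Elm: 11 + 6 − 5 = 12
  between Elm and North: 6 + 20 − 24 = 2
Cheapest insertion is between Elm and North, adding 2.
New total = 86 + 2 = 88.

Minimum extra distance: 2 min, inserting Cedar between Elm and North.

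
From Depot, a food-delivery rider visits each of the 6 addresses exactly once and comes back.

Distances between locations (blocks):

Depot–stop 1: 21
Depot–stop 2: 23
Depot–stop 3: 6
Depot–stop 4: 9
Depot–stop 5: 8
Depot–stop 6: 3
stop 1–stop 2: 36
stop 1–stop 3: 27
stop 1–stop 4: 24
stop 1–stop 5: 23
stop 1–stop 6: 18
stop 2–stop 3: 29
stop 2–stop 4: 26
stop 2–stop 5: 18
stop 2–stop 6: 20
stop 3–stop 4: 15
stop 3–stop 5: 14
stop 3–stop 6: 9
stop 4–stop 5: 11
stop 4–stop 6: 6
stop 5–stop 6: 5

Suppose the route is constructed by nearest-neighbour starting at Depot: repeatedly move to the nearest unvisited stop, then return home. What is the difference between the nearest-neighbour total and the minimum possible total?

The nearest-neighbour route is 13 blocks longer than optimal.

From Depot: stop 6=3, stop 3=6, stop 5=8, stop 4=9, stop 1=21, stop 2=23 → choose stop 6 (3).
From stop 6: stop 5=5, stop 4=6, stop 3=9, stop 1=18, stop 2=20 → choose stop 5 (5).
From stop 5: stop 4=11, stop 3=14, stop 2=18, stop 1=23 → choose stop 4 (11).
From stop 4: stop 3=15, stop 1=24, stop 2=26 → choose stop 3 (15).
From stop 3: stop 1=27, stop 2=29 → choose stop 1 (27).
From stop 1: stop 2=36 → choose stop 2 (36).
NN route Depot → stop 6 → stop 5 → stop 4 → stop 3 → stop 1 → stop 2 → Depot costs 120.
Optimal: Depot → stop 1 → stop 2 → stop 5 → stop 4 → stop 6 → stop 3 → Depot costs 107 (by enumerating all 360 distinct tours).
Excess = 120 − 107 = 13.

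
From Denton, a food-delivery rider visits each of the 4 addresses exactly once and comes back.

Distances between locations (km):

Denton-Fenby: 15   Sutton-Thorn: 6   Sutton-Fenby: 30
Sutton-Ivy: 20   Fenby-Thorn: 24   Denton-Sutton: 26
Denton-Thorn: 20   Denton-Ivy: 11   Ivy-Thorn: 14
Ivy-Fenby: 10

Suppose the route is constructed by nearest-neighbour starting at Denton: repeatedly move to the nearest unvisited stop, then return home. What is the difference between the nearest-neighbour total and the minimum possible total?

Excess over optimum: 6 km.

Denton: Ivy=11, Fenby=15, Thorn=20, Sutton=26 ⇒ Ivy
Ivy: Fenby=10, Thorn=14, Sutton=20 ⇒ Fenby
Fenby: Thorn=24, Sutton=30 ⇒ Thorn
Thorn: Sutton=6 ⇒ Sutton
NN route Denton → Ivy → Fenby → Thorn → Sutton → Denton costs 77.
Optimal: Denton → Sutton → Thorn → Ivy → Fenby → Denton costs 71 (by enumerating all 12 distinct tours).
Excess = 77 − 71 = 6.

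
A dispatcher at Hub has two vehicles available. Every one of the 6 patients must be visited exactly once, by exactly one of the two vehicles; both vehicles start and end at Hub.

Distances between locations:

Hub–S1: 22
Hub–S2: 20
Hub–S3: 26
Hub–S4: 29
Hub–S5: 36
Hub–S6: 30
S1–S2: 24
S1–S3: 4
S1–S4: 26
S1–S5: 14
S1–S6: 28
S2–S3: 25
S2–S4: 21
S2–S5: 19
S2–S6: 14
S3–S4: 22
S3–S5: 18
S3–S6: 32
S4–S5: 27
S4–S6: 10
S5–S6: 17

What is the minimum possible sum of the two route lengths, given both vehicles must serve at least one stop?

Try each way of splitting the stops between the two vehicles (each non-empty) and, for each split, find the best tour for each vehicle:
  {S1} + {S2, S3, S4, S5, S6}: 44 + 112 = 156
  {S2} + {S1, S3, S4, S5, S6}: 40 + 100 = 140
  {S1, S2} + {S3, S4, S5, S6}: 66 + 100 = 166
  {S3} + {S1, S2, S4, S5, S6}: 52 + 104 = 156
  {S1, S3} + {S2, S4, S5, S6}: 52 + 95 = 147
  {S2, S3} + {S1, S4, S5, S6}: 71 + 92 = 163
  … (31 splits in total)
Best: vehicle 1 Hub → S2 → Hub = 40; vehicle 2 Hub → S1 → S3 → S5 → S6 → S4 → Hub = 100; combined 140.

140 — the smallest possible combined total.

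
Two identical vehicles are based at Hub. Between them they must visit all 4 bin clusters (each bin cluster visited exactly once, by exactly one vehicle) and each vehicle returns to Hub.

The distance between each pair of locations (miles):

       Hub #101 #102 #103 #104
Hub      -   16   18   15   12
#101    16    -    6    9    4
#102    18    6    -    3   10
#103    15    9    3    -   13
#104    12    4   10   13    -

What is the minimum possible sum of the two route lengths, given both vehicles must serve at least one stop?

Minimum combined distance: 64 miles.

Try each way of splitting the stops between the two vehicles (each non-empty) and, for each split, find the best tour for each vehicle:
  {#101} + {#102, #103, #104}: 32 + 40 = 72
  {#102} + {#101, #103, #104}: 36 + 40 = 76
  {#101, #102} + {#103, #104}: 40 + 40 = 80
  {#103} + {#101, #102, #104}: 30 + 40 = 70
  {#101, #103} + {#102, #104}: 40 + 40 = 80
  {#102, #103} + {#101, #104}: 36 + 32 = 68
  … (7 splits in total)
  {#101, #102, #103} + {#104}: 40 + 24 = 64  ← best
Best: vehicle 1 Hub → #101 → #102 → #103 → Hub = 40; vehicle 2 Hub → #104 → Hub = 24; combined 64.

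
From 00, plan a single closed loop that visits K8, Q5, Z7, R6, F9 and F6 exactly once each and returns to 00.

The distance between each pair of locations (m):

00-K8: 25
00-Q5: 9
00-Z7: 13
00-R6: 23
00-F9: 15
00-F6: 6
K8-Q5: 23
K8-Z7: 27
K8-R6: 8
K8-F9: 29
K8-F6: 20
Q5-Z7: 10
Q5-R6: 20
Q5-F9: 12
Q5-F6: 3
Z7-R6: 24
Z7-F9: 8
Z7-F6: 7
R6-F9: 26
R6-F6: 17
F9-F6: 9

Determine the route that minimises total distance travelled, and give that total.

Minimum total distance: 86 m.

00 - K8 - Q5 - Z7 - R6 - F9 - F6 - 00: 25+23+10+24+26+9+6 = 123
00 - K8 - Q5 - Z7 - R6 - F6 - F9 - 00: 25+23+10+24+17+9+15 = 123
00 - K8 - Q5 - Z7 - F9 - R6 - F6 - 00: 25+23+10+8+26+17+6 = 115
00 - K8 - Q5 - Z7 - F9 - F6 - R6 - 00: 25+23+10+8+9+17+23 = 115
00 - K8 - Q5 - Z7 - F6 - R6 - F9 - 00: 25+23+10+7+17+26+15 = 123
00 - K8 - Q5 - Z7 - F6 - F9 - R6 - 00: 25+23+10+7+9+26+23 = 123
00 - K8 - Q5 - R6 - Z7 - F9 - F6 - 00: 25+23+20+24+8+9+6 = 115
00 - K8 - Q5 - R6 - Z7 - F6 - F9 - 00: 25+23+20+24+7+9+15 = 123
… (352 more)
00 - K8 - R6 - Q5 - Z7 - F9 - F6 - 00: 25+8+20+10+8+9+6 = 86  ← best
The minimum is 86.
One optimal route: 00 → K8 → R6 → Q5 → Z7 → F9 → F6 → 00 (or its reverse).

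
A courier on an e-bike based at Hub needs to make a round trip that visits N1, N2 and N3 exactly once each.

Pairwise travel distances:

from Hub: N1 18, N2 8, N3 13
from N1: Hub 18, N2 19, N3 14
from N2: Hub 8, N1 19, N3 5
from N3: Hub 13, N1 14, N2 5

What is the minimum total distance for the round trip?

There are 3 distinct closed tours to check (reversals are equivalent).
Hub - N1 - N2 - N3 - Hub: 18+19+5+13 = 55
Hub - N1 - N3 - N2 - Hub: 18+14+5+8 = 45
Hub - N2 - N1 - N3 - Hub: 8+19+14+13 = 54
The minimum is 45.
One optimal route: Hub → N1 → N3 → N2 → Hub (or its reverse).

Minimum total distance: 45.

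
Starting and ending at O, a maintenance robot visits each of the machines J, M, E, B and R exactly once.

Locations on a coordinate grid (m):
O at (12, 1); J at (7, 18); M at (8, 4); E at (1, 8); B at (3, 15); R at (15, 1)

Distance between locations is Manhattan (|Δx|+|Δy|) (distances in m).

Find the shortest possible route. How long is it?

Minimum total distance: 62 m.

There are 60 distinct closed tours to check (reversals are equivalent).
O - J - M - E - B - R - O: 22+15+11+9+26+3 = 86
O - J - M - E - R - B - O: 22+15+11+21+26+23 = 118
O - J - M - B - E - R - O: 22+15+16+9+21+3 = 86
O - J - M - B - R - E - O: 22+15+16+26+21+18 = 118
O - J - M - R - E - B - O: 22+15+10+21+9+23 = 100
O - J - M - R - B - E - O: 22+15+10+26+9+18 = 100
O - J - E - M - B - R - O: 22+16+11+16+26+3 = 94
O - J - E - M - R - B - O: 22+16+11+10+26+23 = 108
O - J - E - B - M - R - O: 22+16+9+16+10+3 = 76
O - J - E - B - R - M - O: 22+16+9+26+10+7 = 90
O - J - E - R - M - B - O: 22+16+21+10+16+23 = 108
O - J - E - R - B - M - O: 22+16+21+26+16+7 = 108
O - J - B - M - E - R - O: 22+7+16+11+21+3 = 80
O - J - B - M - R - E - O: 22+7+16+10+21+18 = 94
… (46 more)
O - J - B - E - M - R - O: 22+7+9+11+10+3 = 62  ← best
The minimum is 62.
One optimal route: O → J → B → E → M → R → O (or its reverse).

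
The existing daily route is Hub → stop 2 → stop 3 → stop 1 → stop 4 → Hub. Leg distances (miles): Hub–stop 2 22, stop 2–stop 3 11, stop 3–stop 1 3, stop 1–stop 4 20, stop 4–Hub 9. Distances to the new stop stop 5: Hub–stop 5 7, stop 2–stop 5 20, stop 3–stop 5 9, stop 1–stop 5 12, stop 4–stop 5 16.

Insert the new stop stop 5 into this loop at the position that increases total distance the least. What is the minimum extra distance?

Insertion cost between consecutive stops i–j is d(i,stop 5) + d(stop 5,j) − d(i,j):
  between Hub and stop 2: 7 + 20 − 22 = 5
  between stop 2 and stop 3: 20 + 9 − 11 = 18
  between stop 3 and stop 1: 9 + 12 − 3 = 18
  between stop 1 and stop 4: 12 + 16 − 20 = 8
  between stop 4 and Hub: 16 + 7 − 9 = 14
Cheapest insertion is between Hub and stop 2, adding 5.
New total = 65 + 5 = 70.

Adding 5 miles by placing stop 5 on the Hub–stop 2 leg.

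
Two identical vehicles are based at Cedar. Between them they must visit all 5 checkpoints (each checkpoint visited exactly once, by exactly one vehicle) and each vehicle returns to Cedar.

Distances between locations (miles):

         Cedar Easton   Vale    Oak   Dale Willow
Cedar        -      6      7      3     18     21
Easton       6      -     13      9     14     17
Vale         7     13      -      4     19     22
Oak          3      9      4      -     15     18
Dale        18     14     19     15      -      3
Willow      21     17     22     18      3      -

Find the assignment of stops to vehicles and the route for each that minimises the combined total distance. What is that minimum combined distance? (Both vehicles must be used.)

Try each way of splitting the stops between the two vehicles (each non-empty) and, for each split, find the best tour for each vehicle:
  {Easton} + {Vale, Oak, Dale, Willow}: 12 + 50 = 62
  {Vale} + {Easton, Oak, Dale, Willow}: 14 + 44 = 58
  {Easton, Vale} + {Oak, Dale, Willow}: 26 + 42 = 68
  {Oak} + {Easton, Vale, Dale, Willow}: 6 + 52 = 58
  {Easton, Oak} + {Vale, Dale, Willow}: 18 + 50 = 68
  {Vale, Oak} + {Easton, Dale, Willow}: 14 + 44 = 58
  … (15 splits in total)
Best: vehicle 1 Cedar → Vale → Cedar = 14; vehicle 2 Cedar → Easton → Dale → Willow → Oak → Cedar = 44; combined 58.

Minimum combined distance: 58 miles.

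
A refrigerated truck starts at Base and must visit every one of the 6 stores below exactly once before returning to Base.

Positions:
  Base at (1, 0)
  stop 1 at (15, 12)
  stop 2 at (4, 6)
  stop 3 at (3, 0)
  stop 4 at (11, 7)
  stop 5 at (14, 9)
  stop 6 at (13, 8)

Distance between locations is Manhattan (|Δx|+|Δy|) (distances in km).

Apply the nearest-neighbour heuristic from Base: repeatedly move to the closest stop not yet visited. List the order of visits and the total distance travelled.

52 km along Base → stop 3 → stop 2 → stop 4 → stop 6 → stop 5 → stop 1 → Base.

At Base the remaining stops are stop 3 2, stop 2 9, stop 4 17, stop 6 20, stop 5 22, stop 1 26; go to stop 3.
At stop 3 the remaining stops are stop 2 7, stop 4 15, stop 6 18, stop 5 20, stop 1 24; go to stop 2.
At stop 2 the remaining stops are stop 4 8, stop 6 11, stop 5 13, stop 1 17; go to stop 4.
At stop 4 the remaining stops are stop 6 3, stop 5 5, stop 1 9; go to stop 6.
At stop 6 the remaining stops are stop 5 2, stop 1 6; go to stop 5.
At stop 5 the remaining stops are stop 1 4; go to stop 1.
Return stop 1→Base: 26.
Total = 2 + 7 + 8 + 3 + 2 + 4 + 26 = 52.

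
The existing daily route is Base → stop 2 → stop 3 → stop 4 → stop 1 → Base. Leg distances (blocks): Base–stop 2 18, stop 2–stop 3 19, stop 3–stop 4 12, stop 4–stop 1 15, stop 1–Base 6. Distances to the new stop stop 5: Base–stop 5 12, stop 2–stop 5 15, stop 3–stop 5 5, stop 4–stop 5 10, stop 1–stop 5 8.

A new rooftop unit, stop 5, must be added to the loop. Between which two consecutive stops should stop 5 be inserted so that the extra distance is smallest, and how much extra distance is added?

+1 blocks — insert stop 5 between stop 2 and stop 3.

Insertion cost between consecutive stops i–j is d(i,stop 5) + d(stop 5,j) − d(i,j):
  between Base and stop 2: 12 + 15 − 18 = 9
  between stop 2 and stop 3: 15 + 5 − 19 = 1
  between stop 3 and stop 4: 5 + 10 − 12 = 3
  between stop 4 and stop 1: 10 + 8 − 15 = 3
  between stop 1 and Base: 8 + 12 − 6 = 14
Cheapest insertion is between stop 2 and stop 3, adding 1.
New total = 70 + 1 = 71.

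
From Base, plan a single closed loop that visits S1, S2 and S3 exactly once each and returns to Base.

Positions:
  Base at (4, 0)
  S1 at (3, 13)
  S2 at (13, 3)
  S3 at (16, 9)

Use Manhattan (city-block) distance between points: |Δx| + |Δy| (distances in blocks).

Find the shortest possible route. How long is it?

52 blocks — the shortest possible round trip.

There are 3 distinct closed tours to check (reversals are equivalent).
Base - S1 - S2 - S3 - Base: 14+20+9+21 = 64
Base - S1 - S3 - S2 - Base: 14+17+9+12 = 52
Base - S2 - S1 - S3 - Base: 12+20+17+21 = 70
The minimum is 52.
One optimal route: Base → S1 → S3 → S2 → Base (or its reverse).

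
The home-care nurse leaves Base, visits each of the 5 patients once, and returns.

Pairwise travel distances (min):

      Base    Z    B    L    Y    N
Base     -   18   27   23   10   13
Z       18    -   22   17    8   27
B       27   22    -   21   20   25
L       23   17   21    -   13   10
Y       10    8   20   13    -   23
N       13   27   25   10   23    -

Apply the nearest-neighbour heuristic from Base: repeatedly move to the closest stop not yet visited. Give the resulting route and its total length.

From Base: distances to unvisited — Y=10, N=13, Z=18, L=23, B=27. Nearest is Y (10).
From Y: distances to unvisited — Z=8, L=13, B=20, N=23. Nearest is Z (8).
From Z: distances to unvisited — L=17, B=22, N=27. Nearest is L (17).
From L: distances to unvisited — N=10, B=21. Nearest is N (10).
From N: distances to unvisited — B=25. Nearest is B (25).
Return B→Base: 27.
Total = 10 + 8 + 17 + 10 + 25 + 27 = 97.

Total distance 97 min via the nearest-neighbour route Base → Y → Z → L → N → B → Base.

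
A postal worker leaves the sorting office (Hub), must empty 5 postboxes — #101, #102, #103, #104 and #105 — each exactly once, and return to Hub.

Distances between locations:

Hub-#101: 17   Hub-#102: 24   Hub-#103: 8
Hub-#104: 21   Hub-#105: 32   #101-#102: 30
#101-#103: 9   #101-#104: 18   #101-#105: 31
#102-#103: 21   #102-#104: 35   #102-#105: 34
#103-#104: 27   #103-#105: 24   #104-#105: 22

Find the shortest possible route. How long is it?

With 5 stops there are 5!/2 = 60 distinct round trips (a route and its reverse cost the same).
Hub-#101-#102-#103-#104-#105-Hub: 17+30+21+27+22+32 = 149
Hub-#101-#102-#103-#105-#104-Hub: 17+30+21+24+22+21 = 135
Hub-#101-#102-#104-#103-#105-Hub: 17+30+35+27+24+32 = 165
Hub-#101-#102-#104-#105-#103-Hub: 17+30+35+22+24+8 = 136
Hub-#101-#102-#105-#103-#104-Hub: 17+30+34+24+27+21 = 153
Hub-#101-#102-#105-#104-#103-Hub: 17+30+34+22+27+8 = 138
Hub-#101-#103-#102-#104-#105-Hub: 17+9+21+35+22+32 = 136
Hub-#101-#103-#102-#105-#104-Hub: 17+9+21+34+22+21 = 124
Hub-#101-#103-#104-#102-#105-Hub: 17+9+27+35+34+32 = 154
Hub-#101-#103-#104-#105-#102-Hub: 17+9+27+22+34+24 = 133
Hub-#101-#103-#105-#102-#104-Hub: 17+9+24+34+35+21 = 140
Hub-#101-#103-#105-#104-#102-Hub: 17+9+24+22+35+24 = 131
Hub-#101-#104-#102-#103-#105-Hub: 17+18+35+21+24+32 = 147
Hub-#101-#104-#102-#105-#103-Hub: 17+18+35+34+24+8 = 136
… (46 more)
Hub-#102-#105-#104-#101-#103-Hub: 24+34+22+18+9+8 = 115  ← best
The minimum is 115.
One optimal route: Hub → #102 → #105 → #104 → #101 → #103 → Hub (or its reverse).

115 — the shortest possible round trip.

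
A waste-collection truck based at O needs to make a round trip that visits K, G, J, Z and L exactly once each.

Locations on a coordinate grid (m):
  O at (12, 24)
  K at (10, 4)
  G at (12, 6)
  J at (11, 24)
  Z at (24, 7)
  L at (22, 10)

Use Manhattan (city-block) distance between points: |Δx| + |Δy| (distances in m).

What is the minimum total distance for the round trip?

Shortest round trip = 68 m.

There are 60 distinct closed tours to check (reversals are equivalent).
O - K - G - J - Z - L - O: 22+4+19+30+5+24 = 104
O - K - G - J - L - Z - O: 22+4+19+25+5+29 = 104
O - K - G - Z - J - L - O: 22+4+13+30+25+24 = 118
O - K - G - Z - L - J - O: 22+4+13+5+25+1 = 70
O - K - G - L - J - Z - O: 22+4+14+25+30+29 = 124
O - K - G - L - Z - J - O: 22+4+14+5+30+1 = 76
O - K - J - G - Z - L - O: 22+21+19+13+5+24 = 104
O - K - J - G - L - Z - O: 22+21+19+14+5+29 = 110
O - K - J - Z - G - L - O: 22+21+30+13+14+24 = 124
O - K - J - Z - L - G - O: 22+21+30+5+14+18 = 110
O - K - J - L - G - Z - O: 22+21+25+14+13+29 = 124
O - K - J - L - Z - G - O: 22+21+25+5+13+18 = 104
O - K - Z - G - J - L - O: 22+17+13+19+25+24 = 120
O - K - Z - G - L - J - O: 22+17+13+14+25+1 = 92
… (46 more)
O - J - K - G - Z - L - O: 1+21+4+13+5+24 = 68  ← best
The minimum is 68.
One optimal route: O → J → K → G → Z → L → O (or its reverse).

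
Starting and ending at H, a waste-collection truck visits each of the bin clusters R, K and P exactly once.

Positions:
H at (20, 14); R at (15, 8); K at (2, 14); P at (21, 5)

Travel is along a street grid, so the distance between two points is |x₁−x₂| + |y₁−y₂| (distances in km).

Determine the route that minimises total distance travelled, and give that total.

There are 3 distinct closed tours to check (reversals are equivalent).
H→R→K→P→H: 11+19+28+10 = 68
H→R→P→K→H: 11+9+28+18 = 66
H→K→R→P→H: 18+19+9+10 = 56
The minimum is 56.
One optimal route: H → K → R → P → H (or its reverse).

Shortest round trip = 56 km.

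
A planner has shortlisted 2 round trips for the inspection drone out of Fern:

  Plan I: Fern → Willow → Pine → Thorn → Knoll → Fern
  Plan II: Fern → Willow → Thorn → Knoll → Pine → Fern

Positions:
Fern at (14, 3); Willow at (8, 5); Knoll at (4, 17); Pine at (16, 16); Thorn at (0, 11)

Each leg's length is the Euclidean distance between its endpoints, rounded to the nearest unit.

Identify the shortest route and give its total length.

48 — Plan II is the shortest.

Plan I: 6 + 14 + 17 + 7 + 17 = 61
Plan II: 6 + 10 + 7 + 12 + 13 = 48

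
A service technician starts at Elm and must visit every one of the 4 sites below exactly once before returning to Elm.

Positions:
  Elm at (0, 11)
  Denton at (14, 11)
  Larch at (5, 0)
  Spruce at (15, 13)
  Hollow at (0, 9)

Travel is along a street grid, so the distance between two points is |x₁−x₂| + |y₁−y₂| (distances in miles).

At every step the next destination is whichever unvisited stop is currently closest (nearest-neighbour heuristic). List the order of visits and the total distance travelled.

Nearest-neighbour total = 56 miles; route Elm → Hollow → Larch → Denton → Spruce → Elm.

Elm → [Hollow:2 / Denton:14 / Larch:16 / Spruce:17] → Hollow (2)
Hollow → [Larch:14 / Denton:16 / Spruce:19] → Larch (14)
Larch → [Denton:20 / Spruce:23] → Denton (20)
Denton → [Spruce:3] → Spruce (3)
Return Spruce→Elm: 17.
Total = 2 + 14 + 20 + 3 + 17 = 56.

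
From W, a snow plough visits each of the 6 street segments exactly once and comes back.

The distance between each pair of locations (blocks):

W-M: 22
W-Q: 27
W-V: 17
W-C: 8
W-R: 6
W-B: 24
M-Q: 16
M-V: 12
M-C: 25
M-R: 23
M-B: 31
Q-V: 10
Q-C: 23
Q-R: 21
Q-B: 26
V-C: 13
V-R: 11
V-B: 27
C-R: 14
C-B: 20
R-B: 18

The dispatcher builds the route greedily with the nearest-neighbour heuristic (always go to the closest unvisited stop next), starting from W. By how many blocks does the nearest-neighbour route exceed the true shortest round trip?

From W: R=6, C=8, V=17, M=22, B=24, Q=27 → choose R (6).
From R: V=11, C=14, B=18, Q=21, M=23 → choose V (11).
From V: Q=10, M=12, C=13, B=27 → choose Q (10).
From Q: M=16, C=23, B=26 → choose M (16).
From M: C=25, B=31 → choose C (25).
From C: B=20 → choose B (20).
NN route W → R → V → Q → M → C → B → W costs 112.
Optimal: W → C → V → M → Q → B → R → W costs 99 (by enumerating all 360 distinct tours).
Excess = 112 − 99 = 13.

Excess over optimum: 13 blocks.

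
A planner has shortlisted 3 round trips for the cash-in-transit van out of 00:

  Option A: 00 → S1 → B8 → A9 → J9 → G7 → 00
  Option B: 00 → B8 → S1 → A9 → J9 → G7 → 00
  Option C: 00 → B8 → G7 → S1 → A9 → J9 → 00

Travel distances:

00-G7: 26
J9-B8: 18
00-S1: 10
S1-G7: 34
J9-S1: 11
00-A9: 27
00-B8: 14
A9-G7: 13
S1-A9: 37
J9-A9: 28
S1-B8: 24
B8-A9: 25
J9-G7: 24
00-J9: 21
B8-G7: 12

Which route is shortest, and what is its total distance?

137 — Option A is the shortest.

Option A: 10 + 24 + 25 + 28 + 24 + 26 = 137
Option B: 14 + 24 + 37 + 28 + 24 + 26 = 153
Option C: 14 + 12 + 34 + 37 + 28 + 21 = 146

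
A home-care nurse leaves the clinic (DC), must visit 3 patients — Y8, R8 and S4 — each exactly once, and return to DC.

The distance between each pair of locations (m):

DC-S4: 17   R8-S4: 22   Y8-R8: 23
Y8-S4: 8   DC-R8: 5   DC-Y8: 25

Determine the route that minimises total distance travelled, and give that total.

Minimum total distance: 53 m.

With 3 stops there are 3!/2 = 3 distinct round trips (a route and its reverse cost the same).
DC → Y8 → R8 → S4 → DC: 25+23+22+17 = 87
DC → Y8 → S4 → R8 → DC: 25+8+22+5 = 60
DC → R8 → Y8 → S4 → DC: 5+23+8+17 = 53
The minimum is 53.
One optimal route: DC → R8 → Y8 → S4 → DC (or its reverse).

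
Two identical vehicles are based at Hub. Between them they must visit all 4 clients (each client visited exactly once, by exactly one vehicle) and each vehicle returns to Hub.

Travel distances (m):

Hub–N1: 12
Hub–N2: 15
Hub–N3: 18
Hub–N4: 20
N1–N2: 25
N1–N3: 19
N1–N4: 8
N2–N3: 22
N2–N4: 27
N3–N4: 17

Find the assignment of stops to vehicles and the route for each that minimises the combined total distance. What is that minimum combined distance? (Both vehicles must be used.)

Minimum combined distance: 85 m.

There are 2^3 − 1 = 7 ways to divide the 4 stops into two non-empty groups. For each, the best each vehicle can do is its own shortest tour through its group:
  {N1} + {N2, N3, N4}: 24 + 74 = 98
  {N2} + {N1, N3, N4}: 30 + 55 = 85
  {N1, N2} + {N3, N4}: 52 + 55 = 107
  {N3} + {N1, N2, N4}: 36 + 62 = 98
  {N1, N3} + {N2, N4}: 49 + 62 = 111
  {N2, N3} + {N1, N4}: 55 + 40 = 95
  … (7 splits in total)
Best: vehicle 1 Hub → N2 → Hub = 30; vehicle 2 Hub → N1 → N4 → N3 → Hub = 55; combined 85.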